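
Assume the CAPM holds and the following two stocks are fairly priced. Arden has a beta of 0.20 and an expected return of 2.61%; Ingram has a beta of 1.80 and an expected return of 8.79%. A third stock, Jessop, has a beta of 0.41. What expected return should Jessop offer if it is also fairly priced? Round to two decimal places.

MRP (SML slope) = (8.79% − 2.61%) / (1.80 − 0.20) = 6.18% / 1.60 = 3.8625%
R_f (intercept) = 2.61% − 0.20 × 3.8625% = 1.8375%
E(R_Jessop) = R_f + β × MRP = 1.8375% + 0.41 × 3.8625% = 3.42%

3.42%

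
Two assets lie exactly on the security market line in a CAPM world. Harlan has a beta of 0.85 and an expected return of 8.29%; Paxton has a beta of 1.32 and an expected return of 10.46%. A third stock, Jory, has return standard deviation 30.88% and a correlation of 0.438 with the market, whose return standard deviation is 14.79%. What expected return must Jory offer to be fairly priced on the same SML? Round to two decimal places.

8.59%

MRP = (10.46% − 8.29%) / (1.32 − 0.85) = 4.6170%
R_f = 8.29% − 0.85 × 4.6170% = 4.3656%
β_Jory = ρ·σ_i/σ_m = 0.438 × 30.88 / 14.79 = 0.9145
E(R_Jory) = R_f + β × MRP = 4.3656% + 0.9145 × 4.6170% = 8.59%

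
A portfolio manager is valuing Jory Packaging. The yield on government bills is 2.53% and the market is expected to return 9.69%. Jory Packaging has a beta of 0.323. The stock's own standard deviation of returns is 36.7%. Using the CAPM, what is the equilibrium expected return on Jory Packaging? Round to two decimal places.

Market risk premium = E(R_m) − R_f = 9.69% − 2.53% = 7.16%
E(R) = R_f + β × MRP = 2.53% + 0.323 × 7.16% = 4.84%

4.84%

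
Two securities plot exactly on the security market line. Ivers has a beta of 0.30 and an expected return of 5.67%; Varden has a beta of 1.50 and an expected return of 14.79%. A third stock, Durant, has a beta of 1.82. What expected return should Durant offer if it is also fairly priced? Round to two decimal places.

17.22%

MRP (SML slope) = (14.79% − 5.67%) / (1.50 − 0.30) = 9.12% / 1.20 = 7.6000%
R_f (intercept) = 5.67% − 0.30 × 7.6000% = 3.3900%
E(R_Durant) = R_f + β × MRP = 3.3900% + 1.82 × 7.6000% = 17.22%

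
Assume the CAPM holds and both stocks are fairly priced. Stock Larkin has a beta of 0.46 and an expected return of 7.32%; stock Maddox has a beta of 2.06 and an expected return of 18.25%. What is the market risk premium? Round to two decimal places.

Both satisfy E(R) = R_f + β·MRP, so the slope of the SML is
MRP = (18.25% − 7.32%) / (2.06 − 0.46) = 10.93% / 1.60 = 6.8313%

6.83%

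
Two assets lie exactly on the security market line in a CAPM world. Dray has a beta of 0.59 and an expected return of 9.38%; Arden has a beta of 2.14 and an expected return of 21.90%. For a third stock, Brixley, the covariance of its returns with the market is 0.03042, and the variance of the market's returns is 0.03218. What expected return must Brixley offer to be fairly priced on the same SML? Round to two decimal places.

12.25%

MRP = (21.90% − 9.38%) / (2.14 − 0.59) = 8.0774%
R_f = 9.38% − 0.59 × 8.0774% = 4.6143%
β_Brixley = Cov / Var(R_m) = 0.03042 / 0.03218 = 0.9453
E(R_Brixley) = R_f + β × MRP = 4.6143% + 0.9453 × 8.0774% = 12.25%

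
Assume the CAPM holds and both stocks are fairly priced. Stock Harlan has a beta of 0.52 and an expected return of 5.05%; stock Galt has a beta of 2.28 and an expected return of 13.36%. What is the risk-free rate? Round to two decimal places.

Both satisfy E(R) = R_f + β·MRP, so the slope of the SML is
MRP = (13.36% − 5.05%) / (2.28 − 0.52) = 8.31% / 1.76 = 4.7216%
R_f = E(R_Harlan) − β_Harlan·MRP = 5.05% − 0.52 × 4.7216% = 2.5948%

2.59%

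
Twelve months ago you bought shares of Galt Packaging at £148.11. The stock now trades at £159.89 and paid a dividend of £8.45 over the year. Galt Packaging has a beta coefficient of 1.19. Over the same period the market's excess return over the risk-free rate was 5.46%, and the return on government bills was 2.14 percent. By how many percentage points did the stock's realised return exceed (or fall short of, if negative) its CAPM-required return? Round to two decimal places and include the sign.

+5.02%

Realised HPR = (P1 + D1 − P0) / P0 = (159.89 + 8.45 − 148.11) / 148.11 = 20.23 / 148.11 = 13.6588%
CAPM required = R_f + β·MRP = 2.14% + 1.19 × 5.46% = 8.6374%
α = realised − required = 13.6588% − 8.6374% = +5.02%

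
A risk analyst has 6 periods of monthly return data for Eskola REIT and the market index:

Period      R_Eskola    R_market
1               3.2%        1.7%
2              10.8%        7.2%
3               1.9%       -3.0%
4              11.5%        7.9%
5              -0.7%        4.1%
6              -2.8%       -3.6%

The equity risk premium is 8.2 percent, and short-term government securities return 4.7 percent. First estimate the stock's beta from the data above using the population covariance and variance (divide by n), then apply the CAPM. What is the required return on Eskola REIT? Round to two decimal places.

Mean R_i = (3.2 + 10.8 + 1.9 + 11.5 − 0.7 − 2.8) / 6 = 3.9833%
Mean R_m = (1.7 + 7.2 − 3.0 + 7.9 + 4.1 − 3.6) / 6 = 2.3833%
Σ(R_i − R̄_i)(R_m − R̄_m) = 118.5983  ⇒  Cov = 118.5983 / 6 = 19.7664
Σ(R_m − R̄_m)² = 121.8283  ⇒  Var(R_m) = 121.8283 / 6 = 20.3047
β = Cov / Var(R_m) = 19.7664 / 20.3047 = 0.9735
E(R) = R_f + β × MRP = 4.7% + 0.9735 × 8.2% = 12.68%

12.68%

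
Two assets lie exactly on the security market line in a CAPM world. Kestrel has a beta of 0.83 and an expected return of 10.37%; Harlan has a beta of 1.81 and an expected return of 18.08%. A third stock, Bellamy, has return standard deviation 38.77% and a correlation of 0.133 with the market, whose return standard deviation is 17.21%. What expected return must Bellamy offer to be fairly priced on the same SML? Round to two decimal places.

MRP = (18.08% − 10.37%) / (1.81 − 0.83) = 7.8673%
R_f = 10.37% − 0.83 × 7.8673% = 3.8401%
β_Bellamy = ρ·σ_i/σ_m = 0.133 × 38.77 / 17.21 = 0.2996
E(R_Bellamy) = R_f + β × MRP = 3.8401% + 0.2996 × 7.8673% = 6.20%

6.20%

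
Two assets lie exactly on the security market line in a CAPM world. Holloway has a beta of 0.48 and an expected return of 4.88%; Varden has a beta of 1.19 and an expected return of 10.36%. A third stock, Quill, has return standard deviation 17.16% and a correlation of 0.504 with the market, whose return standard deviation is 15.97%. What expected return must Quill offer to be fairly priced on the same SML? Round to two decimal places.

5.36%

MRP = (10.36% − 4.88%) / (1.19 − 0.48) = 7.7183%
R_f = 4.88% − 0.48 × 7.7183% = 1.1752%
β_Quill = ρ·σ_i/σ_m = 0.504 × 17.16 / 15.97 = 0.5416
E(R_Quill) = R_f + β × MRP = 1.1752% + 0.5416 × 7.7183% = 5.36%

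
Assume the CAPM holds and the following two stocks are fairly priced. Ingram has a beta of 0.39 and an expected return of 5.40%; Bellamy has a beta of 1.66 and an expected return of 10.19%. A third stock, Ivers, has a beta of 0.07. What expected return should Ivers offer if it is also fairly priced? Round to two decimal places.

MRP (SML slope) = (10.19% − 5.40%) / (1.66 − 0.39) = 4.79% / 1.27 = 3.7717%
R_f (intercept) = 5.40% − 0.39 × 3.7717% = 3.9290%
E(R_Ivers) = R_f + β × MRP = 3.9290% + 0.07 × 3.7717% = 4.19%

4.19%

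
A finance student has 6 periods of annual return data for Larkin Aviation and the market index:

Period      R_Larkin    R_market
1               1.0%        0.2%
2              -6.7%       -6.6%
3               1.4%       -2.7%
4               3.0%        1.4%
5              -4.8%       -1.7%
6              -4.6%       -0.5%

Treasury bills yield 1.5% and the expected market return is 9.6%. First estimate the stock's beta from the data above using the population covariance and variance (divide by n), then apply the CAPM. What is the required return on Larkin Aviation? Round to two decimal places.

Mean R_i = (1.0 − 6.7 + 1.4 + 3.0 − 4.8 − 4.6) / 6 = -1.7833%
Mean R_m = (0.2 − 6.6 − 2.7 + 1.4 − 1.7 − 0.5) / 6 = -1.6500%
Σ(R_i − R̄_i)(R_m − R̄_m) = 37.6450  ⇒  Cov = 37.6450 / 6 = 6.2742
Σ(R_m − R̄_m)² = 39.6550  ⇒  Var(R_m) = 39.6550 / 6 = 6.6092
β = Cov / Var(R_m) = 6.2742 / 6.6092 = 0.9493
MRP = 9.6% − 1.5% = 8.10%
E(R) = R_f + β × MRP = 1.5% + 0.9493 × 8.1% = 9.19%

9.19%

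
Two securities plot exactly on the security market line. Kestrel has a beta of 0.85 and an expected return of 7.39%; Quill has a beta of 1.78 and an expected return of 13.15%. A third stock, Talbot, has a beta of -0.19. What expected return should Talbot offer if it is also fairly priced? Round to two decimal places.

0.95%

MRP (SML slope) = (13.15% − 7.39%) / (1.78 − 0.85) = 5.76% / 0.93 = 6.1935%
R_f (intercept) = 7.39% − 0.85 × 6.1935% = 2.1255%
E(R_Talbot) = R_f + β × MRP = 2.1255% + -0.19 × 6.1935% = 0.95%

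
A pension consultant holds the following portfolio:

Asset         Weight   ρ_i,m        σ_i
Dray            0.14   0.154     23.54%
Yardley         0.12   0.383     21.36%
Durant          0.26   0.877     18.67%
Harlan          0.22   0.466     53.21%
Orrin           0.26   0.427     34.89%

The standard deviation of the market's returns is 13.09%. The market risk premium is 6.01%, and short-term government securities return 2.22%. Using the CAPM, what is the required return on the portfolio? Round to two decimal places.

9.14%

β_Dray = 0.154 × 23.54% / 13.09% = 0.2769
β_Yardley = 0.383 × 21.36% / 13.09% = 0.6250
β_Durant = 0.877 × 18.67% / 13.09% = 1.2508
β_Harlan = 0.466 × 53.21% / 13.09% = 1.8943
β_Orrin = 0.427 × 34.89% / 13.09% = 1.1381
β_P = Σ w_i β_i = 0.14×0.2769 + 0.12×0.6250 + 0.26×1.2508 + 0.22×1.8943 + 0.26×1.1381 = 1.1516
E(R_P) = R_f + β_P × MRP = 2.22% + 1.1516 × 6.01% = 9.14%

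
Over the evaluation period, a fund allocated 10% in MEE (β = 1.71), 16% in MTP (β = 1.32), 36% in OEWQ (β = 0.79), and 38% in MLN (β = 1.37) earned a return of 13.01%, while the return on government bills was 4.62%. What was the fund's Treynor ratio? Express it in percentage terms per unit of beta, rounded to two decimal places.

7.07%

β_P = 0.10×1.71 + 0.16×1.32 + 0.36×0.79 + 0.38×1.37 = 1.1872
Treynor = (R_P − R_f) / β_P = (13.01% − 4.62%) / 1.1872 = 8.39% / 1.1872 = 7.07%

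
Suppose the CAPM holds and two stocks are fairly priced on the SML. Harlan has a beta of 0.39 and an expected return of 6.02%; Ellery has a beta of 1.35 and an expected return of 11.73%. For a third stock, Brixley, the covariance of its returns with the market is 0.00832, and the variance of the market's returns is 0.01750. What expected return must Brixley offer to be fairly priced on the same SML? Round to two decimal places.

6.53%

MRP = (11.73% − 6.02%) / (1.35 − 0.39) = 5.9479%
R_f = 6.02% − 0.39 × 5.9479% = 3.7003%
β_Brixley = Cov / Var(R_m) = 0.00832 / 0.01750 = 0.4754
E(R_Brixley) = R_f + β × MRP = 3.7003% + 0.4754 × 5.9479% = 6.53%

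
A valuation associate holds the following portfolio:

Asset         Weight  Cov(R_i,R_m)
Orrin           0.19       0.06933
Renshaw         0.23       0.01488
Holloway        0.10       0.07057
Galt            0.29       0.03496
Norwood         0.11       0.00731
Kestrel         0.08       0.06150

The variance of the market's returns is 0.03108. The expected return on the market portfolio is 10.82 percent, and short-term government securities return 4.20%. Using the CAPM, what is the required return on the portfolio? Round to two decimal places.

12.62%

β_Orrin = 0.06933 / 0.03108 = 2.2307
β_Renshaw = 0.01488 / 0.03108 = 0.4788
β_Holloway = 0.07057 / 0.03108 = 2.2706
β_Galt = 0.03496 / 0.03108 = 1.1248
β_Norwood = 0.00731 / 0.03108 = 0.2352
β_Kestrel = 0.06150 / 0.03108 = 1.9788
β_P = Σ w_i β_i = 0.19×2.2307 + 0.23×0.4788 + 0.10×2.2706 + 0.29×1.1248 + 0.11×0.2352 + 0.08×1.9788 = 1.2714
MRP = 10.82% − 4.20% = 6.62%
E(R_P) = R_f + β_P × MRP = 4.20% + 1.2714 × 6.62% = 12.62%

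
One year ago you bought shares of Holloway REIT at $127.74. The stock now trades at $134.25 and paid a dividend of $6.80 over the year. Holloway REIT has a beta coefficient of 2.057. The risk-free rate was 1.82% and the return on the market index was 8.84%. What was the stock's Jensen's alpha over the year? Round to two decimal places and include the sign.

Realised HPR = (P1 + D1 − P0) / P0 = (134.25 + 6.80 − 127.74) / 127.74 = 13.31 / 127.74 = 10.4196%
MRP = 8.84% − 1.82% = 7.02%
CAPM required = R_f + β·MRP = 1.82% + 2.057 × 7.02% = 16.26014%
α = realised − required = 10.4196% − 16.26014% = -5.84%

-5.84%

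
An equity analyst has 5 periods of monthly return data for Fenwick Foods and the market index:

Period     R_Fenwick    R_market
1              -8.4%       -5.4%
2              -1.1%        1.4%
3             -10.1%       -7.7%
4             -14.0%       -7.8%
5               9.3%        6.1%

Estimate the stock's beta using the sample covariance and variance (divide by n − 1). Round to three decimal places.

Mean R_i = (-8.4 − 1.1 − 10.1 − 14.0 + 9.3) / 5 = -4.8600%
Mean R_m = (-5.4 + 1.4 − 7.7 − 7.8 + 6.1) / 5 = -2.6800%
Σ(R_i − R̄_i)(R_m − R̄_m) = 222.3960  ⇒  Cov = 222.3960 / 4 = 55.5990
Σ(R_m − R̄_m)² = 152.5480  ⇒  Var(R_m) = 152.5480 / 4 = 38.1370
β = Cov / Var(R_m) = 55.5990 / 38.1370 = 1.4579

1.458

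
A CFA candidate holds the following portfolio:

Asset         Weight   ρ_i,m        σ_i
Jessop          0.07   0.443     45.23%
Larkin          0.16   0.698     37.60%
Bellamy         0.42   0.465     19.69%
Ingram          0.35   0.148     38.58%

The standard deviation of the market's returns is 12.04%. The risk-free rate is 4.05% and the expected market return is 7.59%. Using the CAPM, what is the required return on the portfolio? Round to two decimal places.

β_Jessop = 0.443 × 45.23% / 12.04% = 1.6642
β_Larkin = 0.698 × 37.60% / 12.04% = 2.1798
β_Bellamy = 0.465 × 19.69% / 12.04% = 0.7605
β_Ingram = 0.148 × 38.58% / 12.04% = 0.4742
β_P = Σ w_i β_i = 0.07×1.6642 + 0.16×2.1798 + 0.42×0.7605 + 0.35×0.4742 = 0.9506
MRP = 7.59% − 4.05% = 3.54%
E(R_P) = R_f + β_P × MRP = 4.05% + 0.9506 × 3.54% = 7.42%

7.42%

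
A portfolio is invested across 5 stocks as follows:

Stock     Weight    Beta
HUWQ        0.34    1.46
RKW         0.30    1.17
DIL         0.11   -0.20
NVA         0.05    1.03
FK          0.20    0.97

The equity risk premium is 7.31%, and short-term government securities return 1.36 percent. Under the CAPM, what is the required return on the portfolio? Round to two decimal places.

β_P = Σ w_i β_i = 0.34×1.46 + 0.30×1.17 + 0.11×-0.20 + 0.05×1.03 + 0.20×0.97 = 1.0709
E(R_P) = R_f + β_P × MRP = 1.36% + 1.0709 × 7.31% = 9.19%

9.19%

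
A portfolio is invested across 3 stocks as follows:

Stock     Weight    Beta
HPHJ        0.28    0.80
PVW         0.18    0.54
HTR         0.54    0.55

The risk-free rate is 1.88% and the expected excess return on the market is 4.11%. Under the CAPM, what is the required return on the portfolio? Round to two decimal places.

4.42%

β_P = Σ w_i β_i = 0.28×0.80 + 0.18×0.54 + 0.54×0.55 = 0.6182
E(R_P) = R_f + β_P × MRP = 1.88% + 0.6182 × 4.11% = 4.42%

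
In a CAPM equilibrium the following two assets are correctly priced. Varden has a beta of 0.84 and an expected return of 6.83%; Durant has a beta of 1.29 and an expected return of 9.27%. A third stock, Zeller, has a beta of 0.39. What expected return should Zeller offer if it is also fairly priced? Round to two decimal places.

4.39%

MRP (SML slope) = (9.27% − 6.83%) / (1.29 − 0.84) = 2.44% / 0.45 = 5.4222%
R_f (intercept) = 6.83% − 0.84 × 5.4222% = 2.2754%
E(R_Zeller) = R_f + β × MRP = 2.2754% + 0.39 × 5.4222% = 4.39%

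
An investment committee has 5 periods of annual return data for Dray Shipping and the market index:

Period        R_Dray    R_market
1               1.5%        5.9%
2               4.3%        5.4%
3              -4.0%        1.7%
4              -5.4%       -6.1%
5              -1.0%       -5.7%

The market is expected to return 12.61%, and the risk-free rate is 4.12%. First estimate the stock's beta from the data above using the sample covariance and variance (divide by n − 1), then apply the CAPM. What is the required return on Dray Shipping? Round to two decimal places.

8.17%

Mean R_i = (1.5 + 4.3 − 4.0 − 5.4 − 1.0) / 5 = -0.9200%
Mean R_m = (5.9 + 5.4 + 1.7 − 6.1 − 5.7) / 5 = 0.2400%
Σ(R_i − R̄_i)(R_m − R̄_m) = 65.0140  ⇒  Cov = 65.0140 / 4 = 16.2535
Σ(R_m − R̄_m)² = 136.2720  ⇒  Var(R_m) = 136.2720 / 4 = 34.0680
β = Cov / Var(R_m) = 16.2535 / 34.0680 = 0.4771
MRP = 12.61% − 4.12% = 8.49%
E(R) = R_f + β × MRP = 4.12% + 0.4771 × 8.49% = 8.17%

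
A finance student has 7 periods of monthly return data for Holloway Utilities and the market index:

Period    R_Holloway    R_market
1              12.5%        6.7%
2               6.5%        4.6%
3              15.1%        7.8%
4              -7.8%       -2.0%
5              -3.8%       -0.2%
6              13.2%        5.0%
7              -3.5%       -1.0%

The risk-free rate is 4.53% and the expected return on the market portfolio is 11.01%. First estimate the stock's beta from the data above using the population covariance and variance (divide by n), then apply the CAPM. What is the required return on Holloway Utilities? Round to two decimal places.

19.69%

Mean R_i = (12.5 + 6.5 + 15.1 − 7.8 − 3.8 + 13.2 − 3.5) / 7 = 4.6000%
Mean R_m = (6.7 + 4.6 + 7.8 − 2.0 − 0.2 + 5.0 − 1.0) / 7 = 2.9857%
Σ(R_i − R̄_i)(R_m − R̄_m) = 221.1500  ⇒  Cov = 221.1500 / 7 = 31.5929
Σ(R_m − R̄_m)² = 94.5286  ⇒  Var(R_m) = 94.5286 / 7 = 13.5041
β = Cov / Var(R_m) = 31.5929 / 13.5041 = 2.3395
MRP = 11.01% − 4.53% = 6.48%
E(R) = R_f + β × MRP = 4.53% + 2.3395 × 6.48% = 19.69%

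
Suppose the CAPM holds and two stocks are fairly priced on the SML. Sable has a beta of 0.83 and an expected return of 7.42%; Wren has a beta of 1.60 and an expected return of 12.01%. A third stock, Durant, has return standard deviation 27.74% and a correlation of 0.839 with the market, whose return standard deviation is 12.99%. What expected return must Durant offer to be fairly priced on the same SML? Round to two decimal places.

MRP = (12.01% − 7.42%) / (1.60 − 0.83) = 5.9610%
R_f = 7.42% − 0.83 × 5.9610% = 2.4724%
β_Durant = ρ·σ_i/σ_m = 0.839 × 27.74 / 12.99 = 1.7917
E(R_Durant) = R_f + β × MRP = 2.4724% + 1.7917 × 5.9610% = 13.15%

13.15%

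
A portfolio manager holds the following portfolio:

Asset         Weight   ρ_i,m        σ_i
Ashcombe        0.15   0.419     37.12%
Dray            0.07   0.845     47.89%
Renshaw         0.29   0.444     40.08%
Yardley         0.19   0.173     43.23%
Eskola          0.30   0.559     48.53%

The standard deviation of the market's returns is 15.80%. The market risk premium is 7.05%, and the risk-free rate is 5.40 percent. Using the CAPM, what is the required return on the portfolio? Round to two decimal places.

β_Ashcombe = 0.419 × 37.12% / 15.80% = 0.9844
β_Dray = 0.845 × 47.89% / 15.80% = 2.5612
β_Renshaw = 0.444 × 40.08% / 15.80% = 1.1263
β_Yardley = 0.173 × 43.23% / 15.80% = 0.4733
β_Eskola = 0.559 × 48.53% / 15.80% = 1.7170
β_P = Σ w_i β_i = 0.15×0.9844 + 0.07×2.5612 + 0.29×1.1263 + 0.19×0.4733 + 0.30×1.7170 = 1.2586
E(R_P) = R_f + β_P × MRP = 5.40% + 1.2586 × 7.05% = 14.27%

14.27%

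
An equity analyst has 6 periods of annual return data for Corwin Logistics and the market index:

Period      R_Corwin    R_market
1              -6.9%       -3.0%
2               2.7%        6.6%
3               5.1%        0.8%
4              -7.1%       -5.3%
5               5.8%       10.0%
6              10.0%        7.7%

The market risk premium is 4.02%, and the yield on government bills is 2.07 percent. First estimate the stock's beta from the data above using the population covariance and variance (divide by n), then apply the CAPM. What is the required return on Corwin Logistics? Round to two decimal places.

Mean R_i = (-6.9 + 2.7 + 5.1 − 7.1 + 5.8 + 10.0) / 6 = 1.6000%
Mean R_m = (-3.0 + 6.6 + 0.8 − 5.3 + 10.0 + 7.7) / 6 = 2.8000%
Σ(R_i − R̄_i)(R_m − R̄_m) = 188.3500  ⇒  Cov = 188.3500 / 6 = 31.3917
Σ(R_m − R̄_m)² = 193.5400  ⇒  Var(R_m) = 193.5400 / 6 = 32.2567
β = Cov / Var(R_m) = 31.3917 / 32.2567 = 0.9732
E(R) = R_f + β × MRP = 2.07% + 0.9732 × 4.02% = 5.98%

5.98%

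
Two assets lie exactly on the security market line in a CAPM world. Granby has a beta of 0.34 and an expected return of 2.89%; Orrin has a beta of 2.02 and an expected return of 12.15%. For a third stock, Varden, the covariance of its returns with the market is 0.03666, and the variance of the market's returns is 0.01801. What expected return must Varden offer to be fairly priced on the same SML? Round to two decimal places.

12.24%

MRP = (12.15% − 2.89%) / (2.02 − 0.34) = 5.5119%
R_f = 2.89% − 0.34 × 5.5119% = 1.0160%
β_Varden = Cov / Var(R_m) = 0.03666 / 0.01801 = 2.0355
E(R_Varden) = R_f + β × MRP = 1.0160% + 2.0355 × 5.5119% = 12.24%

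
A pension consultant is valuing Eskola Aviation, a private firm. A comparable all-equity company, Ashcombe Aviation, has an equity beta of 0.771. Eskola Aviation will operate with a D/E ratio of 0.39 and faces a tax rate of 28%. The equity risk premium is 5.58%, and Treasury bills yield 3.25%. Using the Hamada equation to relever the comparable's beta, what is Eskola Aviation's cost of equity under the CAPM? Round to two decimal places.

8.76%

β_L = β_U × [1 + (1 − t)(D/E)] = 0.771 × [1 + (1 − 0.28) × 0.39]
    = 0.771 × [1 + 0.72 × 0.39] = 0.771 × 1.2808 = 0.9875
E(R) = R_f + β_L × MRP = 3.25% + 0.9875 × 5.58% = 8.76%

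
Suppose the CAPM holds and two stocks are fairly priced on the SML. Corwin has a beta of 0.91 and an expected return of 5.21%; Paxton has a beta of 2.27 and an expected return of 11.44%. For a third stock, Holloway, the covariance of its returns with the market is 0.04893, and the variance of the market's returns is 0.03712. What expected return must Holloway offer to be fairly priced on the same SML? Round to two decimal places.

MRP = (11.44% − 5.21%) / (2.27 − 0.91) = 4.5809%
R_f = 5.21% − 0.91 × 4.5809% = 1.0414%
β_Holloway = Cov / Var(R_m) = 0.04893 / 0.03712 = 1.3182
E(R_Holloway) = R_f + β × MRP = 1.0414% + 1.3182 × 4.5809% = 7.08%

7.08%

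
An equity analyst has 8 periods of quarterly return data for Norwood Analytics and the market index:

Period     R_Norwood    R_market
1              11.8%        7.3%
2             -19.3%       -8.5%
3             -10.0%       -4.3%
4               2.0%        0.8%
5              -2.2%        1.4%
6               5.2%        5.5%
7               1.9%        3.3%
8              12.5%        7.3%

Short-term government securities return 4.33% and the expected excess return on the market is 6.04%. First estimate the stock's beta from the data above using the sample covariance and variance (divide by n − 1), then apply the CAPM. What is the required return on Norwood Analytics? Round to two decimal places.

Mean R_i = (11.8 − 19.3 − 10.0 + 2.0 − 2.2 + 5.2 + 1.9 + 12.5) / 8 = 0.2375%
Mean R_m = (7.3 − 8.5 − 4.3 + 0.8 + 1.4 + 5.5 + 3.3 + 7.3) / 8 = 1.6000%
Σ(R_i − R̄_i)(R_m − R̄_m) = 414.7900  ⇒  Cov = 414.7900 / 7 = 59.2557
Σ(R_m − R̄_m)² = 220.5800  ⇒  Var(R_m) = 220.5800 / 7 = 31.5114
β = Cov / Var(R_m) = 59.2557 / 31.5114 = 1.8805
E(R) = R_f + β × MRP = 4.33% + 1.8805 × 6.04% = 15.69%

15.69%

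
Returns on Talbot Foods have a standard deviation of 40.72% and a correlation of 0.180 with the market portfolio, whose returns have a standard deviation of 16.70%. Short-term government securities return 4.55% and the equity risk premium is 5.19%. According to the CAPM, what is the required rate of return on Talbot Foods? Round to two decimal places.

β = ρ × σ_i / σ_m = 0.180 × 40.72% / 16.70% = 0.4389
E(R) = 4.55% + 0.4389 × 5.19% = 6.83%

6.83%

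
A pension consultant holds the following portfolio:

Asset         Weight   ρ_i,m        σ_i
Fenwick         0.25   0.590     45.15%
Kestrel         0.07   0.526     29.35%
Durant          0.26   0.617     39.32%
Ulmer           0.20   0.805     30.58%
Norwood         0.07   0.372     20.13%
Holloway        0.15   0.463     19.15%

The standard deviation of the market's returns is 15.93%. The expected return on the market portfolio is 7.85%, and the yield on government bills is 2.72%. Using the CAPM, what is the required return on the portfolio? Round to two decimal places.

9.43%

β_Fenwick = 0.590 × 45.15% / 15.93% = 1.6722
β_Kestrel = 0.526 × 29.35% / 15.93% = 0.9691
β_Durant = 0.617 × 39.32% / 15.93% = 1.5229
β_Ulmer = 0.805 × 30.58% / 15.93% = 1.5453
β_Norwood = 0.372 × 20.13% / 15.93% = 0.4701
β_Holloway = 0.463 × 19.15% / 15.93% = 0.5566
β_P = Σ w_i β_i = 0.25×1.6722 + 0.07×0.9691 + 0.26×1.5229 + 0.20×1.5453 + 0.07×0.4701 + 0.15×0.5566 = 1.3073
MRP = 7.85% − 2.72% = 5.13%
E(R_P) = R_f + β_P × MRP = 2.72% + 1.3073 × 5.13% = 9.43%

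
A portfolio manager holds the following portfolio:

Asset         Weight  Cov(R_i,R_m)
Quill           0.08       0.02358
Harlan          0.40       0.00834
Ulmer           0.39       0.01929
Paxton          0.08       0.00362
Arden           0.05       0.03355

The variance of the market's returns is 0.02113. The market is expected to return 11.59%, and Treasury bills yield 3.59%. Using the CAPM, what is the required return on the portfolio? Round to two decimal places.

9.16%

β_Quill = 0.02358 / 0.02113 = 1.1159
β_Harlan = 0.00834 / 0.02113 = 0.3947
β_Ulmer = 0.01929 / 0.02113 = 0.9129
β_Paxton = 0.00362 / 0.02113 = 0.1713
β_Arden = 0.03355 / 0.02113 = 1.5878
β_P = Σ w_i β_i = 0.08×1.1159 + 0.40×0.3947 + 0.39×0.9129 + 0.08×0.1713 + 0.05×1.5878 = 0.6963
MRP = 11.59% − 3.59% = 8.00%
E(R_P) = R_f + β_P × MRP = 3.59% + 0.6963 × 8.00% = 9.16%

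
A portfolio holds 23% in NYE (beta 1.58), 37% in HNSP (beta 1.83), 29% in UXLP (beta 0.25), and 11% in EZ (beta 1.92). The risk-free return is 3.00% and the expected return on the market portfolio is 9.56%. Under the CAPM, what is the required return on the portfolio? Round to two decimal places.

β_P = Σ w_i β_i = 0.23×1.58 + 0.37×1.83 + 0.29×0.25 + 0.11×1.92 = 1.3242
MRP = 9.56% − 3.00% = 6.56%
E(R_P) = R_f + β_P × MRP = 3.00% + 1.3242 × 6.56% = 11.69%

11.69%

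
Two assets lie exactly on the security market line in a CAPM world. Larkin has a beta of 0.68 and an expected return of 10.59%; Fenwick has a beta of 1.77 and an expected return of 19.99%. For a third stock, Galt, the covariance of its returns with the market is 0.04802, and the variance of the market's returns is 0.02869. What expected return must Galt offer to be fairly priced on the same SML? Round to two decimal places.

19.16%

MRP = (19.99% − 10.59%) / (1.77 − 0.68) = 8.6239%
R_f = 10.59% − 0.68 × 8.6239% = 4.7257%
β_Galt = Cov / Var(R_m) = 0.04802 / 0.02869 = 1.6738
E(R_Galt) = R_f + β × MRP = 4.7257% + 1.6738 × 8.6239% = 19.16%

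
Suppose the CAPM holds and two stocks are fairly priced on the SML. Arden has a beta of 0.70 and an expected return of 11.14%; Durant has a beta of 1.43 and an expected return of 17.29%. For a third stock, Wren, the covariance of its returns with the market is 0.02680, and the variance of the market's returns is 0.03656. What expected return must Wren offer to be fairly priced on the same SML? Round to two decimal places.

11.42%

MRP = (17.29% − 11.14%) / (1.43 − 0.70) = 8.4247%
R_f = 11.14% − 0.70 × 8.4247% = 5.2427%
β_Wren = Cov / Var(R_m) = 0.02680 / 0.03656 = 0.7330
E(R_Wren) = R_f + β × MRP = 5.2427% + 0.7330 × 8.4247% = 11.42%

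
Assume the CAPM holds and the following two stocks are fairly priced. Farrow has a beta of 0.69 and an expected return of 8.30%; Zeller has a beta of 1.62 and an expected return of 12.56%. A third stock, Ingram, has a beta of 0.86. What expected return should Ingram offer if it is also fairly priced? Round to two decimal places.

MRP (SML slope) = (12.56% − 8.30%) / (1.62 − 0.69) = 4.26% / 0.93 = 4.5806%
R_f (intercept) = 8.30% − 0.69 × 4.5806% = 5.1394%
E(R_Ingram) = R_f + β × MRP = 5.1394% + 0.86 × 4.5806% = 9.08%

9.08%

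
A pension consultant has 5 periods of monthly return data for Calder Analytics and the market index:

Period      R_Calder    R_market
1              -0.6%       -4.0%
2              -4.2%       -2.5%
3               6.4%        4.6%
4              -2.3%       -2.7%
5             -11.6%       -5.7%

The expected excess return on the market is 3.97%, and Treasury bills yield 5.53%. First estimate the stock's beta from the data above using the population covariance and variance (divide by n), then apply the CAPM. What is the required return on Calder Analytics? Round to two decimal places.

11.25%

Mean R_i = (-0.6 − 4.2 + 6.4 − 2.3 − 11.6) / 5 = -2.4600%
Mean R_m = (-4.0 − 2.5 + 4.6 − 2.7 − 5.7) / 5 = -2.0600%
Σ(R_i − R̄_i)(R_m − R̄_m) = 89.3320  ⇒  Cov = 89.3320 / 5 = 17.8664
Σ(R_m − R̄_m)² = 61.9720  ⇒  Var(R_m) = 61.9720 / 5 = 12.3944
β = Cov / Var(R_m) = 17.8664 / 12.3944 = 1.4415
E(R) = R_f + β × MRP = 5.53% + 1.4415 × 3.97% = 11.25%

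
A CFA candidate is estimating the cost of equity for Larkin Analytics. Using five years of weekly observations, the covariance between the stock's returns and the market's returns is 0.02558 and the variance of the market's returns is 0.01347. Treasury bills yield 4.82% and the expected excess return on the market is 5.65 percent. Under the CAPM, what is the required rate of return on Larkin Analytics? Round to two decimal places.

β = Cov(R_i, R_m) / Var(R_m) = 0.02558 / 0.01347 = 1.8990
E(R) = R_f + β × MRP = 4.82% + 1.8990 × 5.65% = 15.55%

15.55%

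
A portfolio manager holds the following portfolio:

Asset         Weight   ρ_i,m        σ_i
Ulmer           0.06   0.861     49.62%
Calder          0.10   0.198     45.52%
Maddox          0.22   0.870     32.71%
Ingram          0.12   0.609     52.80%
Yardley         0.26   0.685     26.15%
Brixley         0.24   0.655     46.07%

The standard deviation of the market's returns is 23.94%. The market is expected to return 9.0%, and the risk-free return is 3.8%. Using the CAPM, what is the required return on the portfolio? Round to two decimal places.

9.34%

β_Ulmer = 0.861 × 49.62% / 23.94% = 1.7846
β_Calder = 0.198 × 45.52% / 23.94% = 0.3765
β_Maddox = 0.870 × 32.71% / 23.94% = 1.1887
β_Ingram = 0.609 × 52.80% / 23.94% = 1.3432
β_Yardley = 0.685 × 26.15% / 23.94% = 0.7482
β_Brixley = 0.655 × 46.07% / 23.94% = 1.2605
β_P = Σ w_i β_i = 0.06×1.7846 + 0.10×0.3765 + 0.22×1.1887 + 0.12×1.3432 + 0.26×0.7482 + 0.24×1.2605 = 1.0645
MRP = 9.0% − 3.8% = 5.20%
E(R_P) = R_f + β_P × MRP = 3.8% + 1.0645 × 5.2% = 9.34%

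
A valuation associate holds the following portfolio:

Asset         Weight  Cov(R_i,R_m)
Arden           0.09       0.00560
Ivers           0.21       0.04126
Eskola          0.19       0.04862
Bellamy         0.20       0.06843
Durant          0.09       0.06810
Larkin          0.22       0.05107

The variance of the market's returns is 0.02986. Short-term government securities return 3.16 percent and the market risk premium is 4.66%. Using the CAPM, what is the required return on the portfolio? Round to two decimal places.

β_Arden = 0.00560 / 0.02986 = 0.1875
β_Ivers = 0.04126 / 0.02986 = 1.3818
β_Eskola = 0.04862 / 0.02986 = 1.6283
β_Bellamy = 0.06843 / 0.02986 = 2.2917
β_Durant = 0.06810 / 0.02986 = 2.2806
β_Larkin = 0.05107 / 0.02986 = 1.7103
β_P = Σ w_i β_i = 0.09×0.1875 + 0.21×1.3818 + 0.19×1.6283 + 0.20×2.2917 + 0.09×2.2806 + 0.22×1.7103 = 1.6563
E(R_P) = R_f + β_P × MRP = 3.16% + 1.6563 × 4.66% = 10.88%

10.88%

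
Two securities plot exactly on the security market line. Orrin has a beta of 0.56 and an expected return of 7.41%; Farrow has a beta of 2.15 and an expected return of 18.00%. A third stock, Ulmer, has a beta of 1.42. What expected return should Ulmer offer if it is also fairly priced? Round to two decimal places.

13.14%

MRP (SML slope) = (18.00% − 7.41%) / (2.15 − 0.56) = 10.59% / 1.59 = 6.6604%
R_f (intercept) = 7.41% − 0.56 × 6.6604% = 3.6802%
E(R_Ulmer) = R_f + β × MRP = 3.6802% + 1.42 × 6.6604% = 13.14%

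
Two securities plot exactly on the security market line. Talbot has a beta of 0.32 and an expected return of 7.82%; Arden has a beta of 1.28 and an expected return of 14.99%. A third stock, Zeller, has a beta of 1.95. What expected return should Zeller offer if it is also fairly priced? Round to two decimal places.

19.99%

MRP (SML slope) = (14.99% − 7.82%) / (1.28 − 0.32) = 7.17% / 0.96 = 7.4688%
R_f (intercept) = 7.82% − 0.32 × 7.4688% = 5.4300%
E(R_Zeller) = R_f + β × MRP = 5.4300% + 1.95 × 7.4688% = 19.99%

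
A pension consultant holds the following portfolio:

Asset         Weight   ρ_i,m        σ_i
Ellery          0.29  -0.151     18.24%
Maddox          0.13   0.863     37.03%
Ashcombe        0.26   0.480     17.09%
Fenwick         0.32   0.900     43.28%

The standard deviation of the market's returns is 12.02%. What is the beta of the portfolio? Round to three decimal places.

1.494

β_Ellery = -0.151 × 18.24% / 12.02% = -0.2291
β_Maddox = 0.863 × 37.03% / 12.02% = 2.6586
β_Ashcombe = 0.480 × 17.09% / 12.02% = 0.6825
β_Fenwick = 0.900 × 43.28% / 12.02% = 3.2406
β_P = Σ w_i β_i = 0.29×-0.2291 + 0.13×2.6586 + 0.26×0.6825 + 0.32×3.2406 = 1.4936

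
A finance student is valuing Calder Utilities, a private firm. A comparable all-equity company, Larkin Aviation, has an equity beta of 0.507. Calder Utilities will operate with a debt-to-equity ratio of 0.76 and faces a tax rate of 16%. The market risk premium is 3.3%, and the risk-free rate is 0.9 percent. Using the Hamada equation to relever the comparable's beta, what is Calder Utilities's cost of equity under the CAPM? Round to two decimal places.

β_L = β_U × [1 + (1 − t)(D/E)] = 0.507 × [1 + (1 − 0.16) × 0.76]
    = 0.507 × [1 + 0.84 × 0.76] = 0.507 × 1.6384 = 0.8307
E(R) = R_f + β_L × MRP = 0.9% + 0.8307 × 3.3% = 3.64%

3.64%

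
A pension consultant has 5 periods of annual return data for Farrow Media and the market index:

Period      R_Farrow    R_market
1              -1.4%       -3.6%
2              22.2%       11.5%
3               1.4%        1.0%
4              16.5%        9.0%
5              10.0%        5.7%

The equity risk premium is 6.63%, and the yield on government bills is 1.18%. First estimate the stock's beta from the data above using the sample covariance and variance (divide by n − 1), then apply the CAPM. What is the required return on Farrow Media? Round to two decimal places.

Mean R_i = (-1.4 + 22.2 + 1.4 + 16.5 + 10.0) / 5 = 9.7400%
Mean R_m = (-3.6 + 11.5 + 1.0 + 9.0 + 5.7) / 5 = 4.7200%
Σ(R_i − R̄_i)(R_m − R̄_m) = 237.3760  ⇒  Cov = 237.3760 / 4 = 59.3440
Σ(R_m − R̄_m)² = 148.3080  ⇒  Var(R_m) = 148.3080 / 4 = 37.0770
β = Cov / Var(R_m) = 59.3440 / 37.0770 = 1.6006
E(R) = R_f + β × MRP = 1.18% + 1.6006 × 6.63% = 11.79%

11.79%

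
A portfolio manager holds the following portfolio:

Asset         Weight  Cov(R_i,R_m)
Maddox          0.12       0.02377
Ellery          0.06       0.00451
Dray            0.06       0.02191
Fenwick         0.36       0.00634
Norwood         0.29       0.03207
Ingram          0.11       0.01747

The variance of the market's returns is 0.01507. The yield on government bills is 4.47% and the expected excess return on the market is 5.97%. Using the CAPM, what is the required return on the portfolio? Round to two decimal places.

11.58%

β_Maddox = 0.02377 / 0.01507 = 1.5773
β_Ellery = 0.00451 / 0.01507 = 0.2993
β_Dray = 0.02191 / 0.01507 = 1.4539
β_Fenwick = 0.00634 / 0.01507 = 0.4207
β_Norwood = 0.03207 / 0.01507 = 2.1281
β_Ingram = 0.01747 / 0.01507 = 1.1593
β_P = Σ w_i β_i = 0.12×1.5773 + 0.06×0.2993 + 0.06×1.4539 + 0.36×0.4207 + 0.29×2.1281 + 0.11×1.1593 = 1.1906
E(R_P) = R_f + β_P × MRP = 4.47% + 1.1906 × 5.97% = 11.58%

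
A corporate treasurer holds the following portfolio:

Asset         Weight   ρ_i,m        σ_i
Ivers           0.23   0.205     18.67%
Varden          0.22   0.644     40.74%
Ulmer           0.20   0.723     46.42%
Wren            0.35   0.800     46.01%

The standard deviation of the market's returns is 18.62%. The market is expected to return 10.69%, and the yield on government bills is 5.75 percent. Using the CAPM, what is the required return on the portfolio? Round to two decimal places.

β_Ivers = 0.205 × 18.67% / 18.62% = 0.2056
β_Varden = 0.644 × 40.74% / 18.62% = 1.4091
β_Ulmer = 0.723 × 46.42% / 18.62% = 1.8025
β_Wren = 0.800 × 46.01% / 18.62% = 1.9768
β_P = Σ w_i β_i = 0.23×0.2056 + 0.22×1.4091 + 0.20×1.8025 + 0.35×1.9768 = 1.4097
MRP = 10.69% − 5.75% = 4.94%
E(R_P) = R_f + β_P × MRP = 5.75% + 1.4097 × 4.94% = 12.71%

12.71%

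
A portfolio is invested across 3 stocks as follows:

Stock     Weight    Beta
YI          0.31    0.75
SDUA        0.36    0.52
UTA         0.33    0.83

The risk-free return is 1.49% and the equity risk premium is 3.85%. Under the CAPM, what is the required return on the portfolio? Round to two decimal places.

β_P = Σ w_i β_i = 0.31×0.75 + 0.36×0.52 + 0.33×0.83 = 0.6936
E(R_P) = R_f + β_P × MRP = 1.49% + 0.6936 × 3.85% = 4.16%

4.16%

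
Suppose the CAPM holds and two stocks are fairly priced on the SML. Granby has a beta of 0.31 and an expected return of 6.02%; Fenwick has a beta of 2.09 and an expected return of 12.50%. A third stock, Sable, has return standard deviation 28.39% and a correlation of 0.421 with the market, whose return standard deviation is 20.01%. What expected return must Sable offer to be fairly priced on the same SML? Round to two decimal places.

MRP = (12.50% − 6.02%) / (2.09 − 0.31) = 3.6404%
R_f = 6.02% − 0.31 × 3.6404% = 4.8915%
β_Sable = ρ·σ_i/σ_m = 0.421 × 28.39 / 20.01 = 0.5973
E(R_Sable) = R_f + β × MRP = 4.8915% + 0.5973 × 3.6404% = 7.07%

7.07%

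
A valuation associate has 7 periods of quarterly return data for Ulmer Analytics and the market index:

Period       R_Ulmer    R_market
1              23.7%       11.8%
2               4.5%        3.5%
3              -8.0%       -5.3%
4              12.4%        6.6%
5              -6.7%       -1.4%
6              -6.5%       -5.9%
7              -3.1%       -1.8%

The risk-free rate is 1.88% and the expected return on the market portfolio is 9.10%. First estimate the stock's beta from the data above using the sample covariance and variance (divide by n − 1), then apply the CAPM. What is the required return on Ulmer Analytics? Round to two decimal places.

Mean R_i = (23.7 + 4.5 − 8.0 + 12.4 − 6.7 − 6.5 − 3.1) / 7 = 2.3286%
Mean R_m = (11.8 + 3.5 − 5.3 + 6.6 − 1.4 − 5.9 − 1.8) / 7 = 1.0714%
Σ(R_i − R̄_i)(R_m − R̄_m) = 455.4957  ⇒  Cov = 455.4957 / 6 = 75.9160
Σ(R_m − R̄_m)² = 255.1143  ⇒  Var(R_m) = 255.1143 / 6 = 42.5191
β = Cov / Var(R_m) = 75.9160 / 42.5191 = 1.7855
MRP = 9.10% − 1.88% = 7.22%
E(R) = R_f + β × MRP = 1.88% + 1.7855 × 7.22% = 14.77%

14.77%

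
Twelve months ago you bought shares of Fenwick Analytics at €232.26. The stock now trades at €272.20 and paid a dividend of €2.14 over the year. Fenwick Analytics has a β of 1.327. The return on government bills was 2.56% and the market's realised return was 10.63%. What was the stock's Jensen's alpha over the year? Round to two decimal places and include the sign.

+4.85%

Realised HPR = (P1 + D1 − P0) / P0 = (272.20 + 2.14 − 232.26) / 232.26 = 42.08 / 232.26 = 18.1176%
MRP = 10.63% − 2.56% = 8.07%
CAPM required = R_f + β·MRP = 2.56% + 1.327 × 8.07% = 13.26889%
α = realised − required = 18.1176% − 13.26889% = +4.85%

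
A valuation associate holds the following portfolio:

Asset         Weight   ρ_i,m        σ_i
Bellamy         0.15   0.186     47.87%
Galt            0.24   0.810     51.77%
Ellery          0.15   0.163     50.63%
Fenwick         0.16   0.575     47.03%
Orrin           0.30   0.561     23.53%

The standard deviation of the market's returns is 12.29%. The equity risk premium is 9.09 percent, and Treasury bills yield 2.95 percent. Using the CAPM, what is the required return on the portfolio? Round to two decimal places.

β_Bellamy = 0.186 × 47.87% / 12.29% = 0.7245
β_Galt = 0.810 × 51.77% / 12.29% = 3.4120
β_Ellery = 0.163 × 50.63% / 12.29% = 0.6715
β_Fenwick = 0.575 × 47.03% / 12.29% = 2.2003
β_Orrin = 0.561 × 23.53% / 12.29% = 1.0741
β_P = Σ w_i β_i = 0.15×0.7245 + 0.24×3.4120 + 0.15×0.6715 + 0.16×2.2003 + 0.30×1.0741 = 1.7026
E(R_P) = R_f + β_P × MRP = 2.95% + 1.7026 × 9.09% = 18.43%

18.43%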